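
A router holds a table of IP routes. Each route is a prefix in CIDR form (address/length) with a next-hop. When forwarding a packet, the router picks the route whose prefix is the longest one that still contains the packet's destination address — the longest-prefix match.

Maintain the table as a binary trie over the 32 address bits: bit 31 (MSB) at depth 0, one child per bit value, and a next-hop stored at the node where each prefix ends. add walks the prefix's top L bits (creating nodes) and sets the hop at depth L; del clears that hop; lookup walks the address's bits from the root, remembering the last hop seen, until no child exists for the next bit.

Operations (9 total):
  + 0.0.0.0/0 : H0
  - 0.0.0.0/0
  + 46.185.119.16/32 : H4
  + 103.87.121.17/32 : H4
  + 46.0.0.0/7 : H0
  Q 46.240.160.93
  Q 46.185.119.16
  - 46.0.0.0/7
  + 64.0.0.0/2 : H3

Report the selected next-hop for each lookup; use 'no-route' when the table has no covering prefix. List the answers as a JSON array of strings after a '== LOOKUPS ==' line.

Apply in order:
  + 0.0.0.0/0 (H0) depth=0
  del 0.0.0.0/0 (clear depth 0)
  + 46.185.119.16/32 (H4) depth=32
  + 103.87.121.17/32 (H4) depth=32
  + 46.0.0.0/7 (H0) depth=7
  ? 46.240.160.93  path d0:-→d1:-→d2:-→d3:-→d4:-→d5:-→d6:-→d7:H0→d8:-→d9:-  best=H0
  ? 46.185.119.16  path d0:-→d1:-→d2:-→d3:-→d4:-→d5:-→d6:-→d7:H0→d8:-→d9:-→d10:-→d11:-→d12:-→d13:-→d14:-→d15:-→d16:-→d17:-→d18:-→d19:-→d20:-→d21:-→d22:-→d23:-→d24:-→d25:-→d26:-→d27:-→d28:-→d29:-→d30:-→d31:-→d32:H4  best=H4
  del 46.0.0.0/7 (clear depth 7)
  + 64.0.0.0/2 (H3) depth=2

== LOOKUPS ==
["H0","H4"]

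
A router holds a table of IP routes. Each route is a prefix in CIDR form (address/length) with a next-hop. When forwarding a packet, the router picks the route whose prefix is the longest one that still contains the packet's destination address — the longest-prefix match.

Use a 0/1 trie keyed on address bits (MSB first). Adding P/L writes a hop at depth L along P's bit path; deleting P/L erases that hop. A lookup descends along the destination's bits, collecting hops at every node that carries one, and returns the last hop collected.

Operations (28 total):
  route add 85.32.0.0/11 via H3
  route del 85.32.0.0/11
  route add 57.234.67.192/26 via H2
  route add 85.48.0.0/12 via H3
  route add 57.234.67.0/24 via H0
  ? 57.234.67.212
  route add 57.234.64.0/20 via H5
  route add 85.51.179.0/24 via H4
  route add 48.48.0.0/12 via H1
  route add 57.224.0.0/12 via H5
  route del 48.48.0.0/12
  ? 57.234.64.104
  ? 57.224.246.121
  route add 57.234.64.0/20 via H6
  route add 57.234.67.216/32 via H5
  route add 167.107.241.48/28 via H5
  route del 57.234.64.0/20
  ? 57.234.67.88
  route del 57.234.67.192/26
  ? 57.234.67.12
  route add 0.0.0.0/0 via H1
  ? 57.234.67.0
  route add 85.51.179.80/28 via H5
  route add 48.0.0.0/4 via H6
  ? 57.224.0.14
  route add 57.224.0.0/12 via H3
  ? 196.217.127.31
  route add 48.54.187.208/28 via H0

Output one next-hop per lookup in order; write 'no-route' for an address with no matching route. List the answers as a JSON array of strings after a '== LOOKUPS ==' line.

Process each operation:
  add 85.32.0.0/11 -> H3 at depth 11
  - 85.32.0.0/11 clear@11
  add 57.234.67.192/26 -> H2 at depth 26
  add 85.48.0.0/12 -> H3 at depth 12
  add 57.234.67.0/24 -> H0 at depth 24
  ? 57.234.67.212  path d0:-→d1:-→d2:-→d3:-→d4:-→d5:-→d6:-→d7:-→d8:-→d9:-→d10:-→d11:-→d12:-→d13:-→d14:-→d15:-→d16:-→d17:-→d18:-→d19:-→d20:-→d21:-→d22:-→d23:-→d24:H0→d25:-→d26:H2  best=H2
  add 57.234.64.0/20 -> H5 at depth 20
  add 85.51.179.0/24 -> H4 at depth 24
  add 48.48.0.0/12 -> H1 at depth 12
  add 57.224.0.0/12 -> H5 at depth 12
  - 48.48.0.0/12 clear@12
  ? 57.234.64.104  path d0:-→d1:-→d2:-→d3:-→d4:-→d5:-→d6:-→d7:-→d8:-→d9:-→d10:-→d11:-→d12:H5→d13:-→d14:-→d15:-→d16:-→d17:-→d18:-→d19:-→d20:H5→d21:-→d22:-  best=H5
  ? 57.224.246.121  path d0:-→d1:-→d2:-→d3:-→d4:-→d5:-→d6:-→d7:-→d8:-→d9:-→d10:-→d11:-→d12:H5  best=H5
  add 57.234.64.0/20 -> H6 at depth 20
  add 57.234.67.216/32 -> H5 at depth 32
  add 167.107.241.48/28 -> H5 at depth 28
  - 57.234.64.0/20 clear@20
  ? 57.234.67.88  path d0:-→d1:-→d2:-→d3:-→d4:-→d5:-→d6:-→d7:-→d8:-→d9:-→d10:-→d11:-→d12:H5→d13:-→d14:-→d15:-→d16:-→d17:-→d18:-→d19:-→d20:-→d21:-→d22:-→d23:-→d24:H0  best=H0
  - 57.234.67.192/26 clear@26
  ? 57.234.67.12  path d0:-→d1:-→d2:-→d3:-→d4:-→d5:-→d6:-→d7:-→d8:-→d9:-→d10:-→d11:-→d12:H5→d13:-→d14:-→d15:-→d16:-→d17:-→d18:-→d19:-→d20:-→d21:-→d22:-→d23:-→d24:H0  best=H0
  add 0.0.0.0/0 -> H1 at depth 0
  ? 57.234.67.0  path d0:H1→d1:-→d2:-→d3:-→d4:-→d5:-→d6:-→d7:-→d8:-→d9:-→d10:-→d11:-→d12:H5→d13:-→d14:-→d15:-→d16:-→d17:-→d18:-→d19:-→d20:-→d21:-→d22:-→d23:-→d24:H0  best=H0
  add 85.51.179.80/28 -> H5 at depth 28
  add 48.0.0.0/4 -> H6 at depth 4
  ? 57.224.0.14  path d0:H1→d1:-→d2:-→d3:-→d4:H6→d5:-→d6:-→d7:-→d8:-→d9:-→d10:-→d11:-→d12:H5  best=H5
  add 57.224.0.0/12 -> H3 at depth 12
  ? 196.217.127.31  path d0:H1→d1:-  best=H1
  add 48.54.187.208/28 -> H0 at depth 28

== LOOKUPS ==
["H2","H5","H5","H0","H0","H0","H5","H1"]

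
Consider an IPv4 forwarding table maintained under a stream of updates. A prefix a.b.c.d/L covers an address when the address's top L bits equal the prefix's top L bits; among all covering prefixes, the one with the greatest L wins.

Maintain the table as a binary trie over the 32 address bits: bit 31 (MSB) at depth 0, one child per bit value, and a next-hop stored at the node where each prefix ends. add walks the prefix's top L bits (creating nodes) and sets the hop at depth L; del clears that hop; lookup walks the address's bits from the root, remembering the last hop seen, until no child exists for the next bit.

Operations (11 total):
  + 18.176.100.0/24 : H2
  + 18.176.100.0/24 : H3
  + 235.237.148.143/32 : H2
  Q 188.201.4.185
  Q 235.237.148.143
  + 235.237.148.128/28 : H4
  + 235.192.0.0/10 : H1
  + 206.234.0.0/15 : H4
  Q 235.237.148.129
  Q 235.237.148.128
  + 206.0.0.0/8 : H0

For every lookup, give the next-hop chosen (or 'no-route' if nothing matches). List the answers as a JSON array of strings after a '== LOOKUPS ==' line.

Process each operation:
  add 18.176.100.0/24 -> H2 at depth 24
  add 18.176.100.0/24 -> H3 at depth 24
  add 235.237.148.143/32 -> H2 at depth 32
  Q 188.201.4.185: descend 1 ; hops seen [∅] ; pick no-route
  Q 235.237.148.143: descend 11101011111011011001010010001111 ; hops seen [H2] ; pick H2
  add 235.237.148.128/28 -> H4 at depth 28
  add 235.192.0.0/10 -> H1 at depth 10
  add 206.234.0.0/15 -> H4 at depth 15
  Q 235.237.148.129: descend 1110101111101101100101001000 ; hops seen [H1,H4] ; pick H4
  Q 235.237.148.128: descend 1110101111101101100101001000 ; hops seen [H1,H4] ; pick H4
  add 206.0.0.0/8 -> H0 at depth 8

== LOOKUPS ==
["no-route","H2","H4","H4"]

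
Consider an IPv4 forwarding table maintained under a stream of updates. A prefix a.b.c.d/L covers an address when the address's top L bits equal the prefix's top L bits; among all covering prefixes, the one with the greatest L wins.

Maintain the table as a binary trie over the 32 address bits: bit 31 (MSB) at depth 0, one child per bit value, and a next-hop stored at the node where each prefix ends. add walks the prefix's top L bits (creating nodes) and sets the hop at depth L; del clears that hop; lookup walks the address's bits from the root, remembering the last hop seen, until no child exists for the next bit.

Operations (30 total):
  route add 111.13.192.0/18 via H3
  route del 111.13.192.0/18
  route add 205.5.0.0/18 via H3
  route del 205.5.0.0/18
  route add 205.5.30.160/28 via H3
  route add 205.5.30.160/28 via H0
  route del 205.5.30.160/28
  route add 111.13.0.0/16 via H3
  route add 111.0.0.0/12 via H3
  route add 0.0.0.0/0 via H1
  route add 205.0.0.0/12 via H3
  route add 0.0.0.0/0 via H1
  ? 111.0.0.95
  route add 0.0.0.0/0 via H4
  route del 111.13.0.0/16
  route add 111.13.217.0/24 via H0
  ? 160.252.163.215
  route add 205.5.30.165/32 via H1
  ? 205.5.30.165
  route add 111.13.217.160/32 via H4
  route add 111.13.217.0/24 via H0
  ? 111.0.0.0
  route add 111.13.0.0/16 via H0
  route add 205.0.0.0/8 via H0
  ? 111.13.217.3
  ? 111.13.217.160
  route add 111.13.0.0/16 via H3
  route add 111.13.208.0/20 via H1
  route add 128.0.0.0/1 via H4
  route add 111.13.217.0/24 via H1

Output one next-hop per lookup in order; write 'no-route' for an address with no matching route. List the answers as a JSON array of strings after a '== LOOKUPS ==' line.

Apply in order:
  + 111.13.192.0/18 (H3) depth=18
  del 111.13.192.0/18 (clear depth 18)
  + 205.5.0.0/18 (H3) depth=18
  del 205.5.0.0/18 (clear depth 18)
  + 205.5.30.160/28 (H3) depth=28
  + 205.5.30.160/28 (H0) depth=28
  del 205.5.30.160/28 (clear depth 28)
  + 111.13.0.0/16 (H3) depth=16
  + 111.0.0.0/12 (H3) depth=12
  + 0.0.0.0/0 (H1) depth=0
  + 205.0.0.0/12 (H3) depth=12
  + 0.0.0.0/0 (H1) depth=0
  Q 111.0.0.95: descend 011011110000 ; hops seen [H1,H3] ; pick H3
  + 0.0.0.0/0 (H4) depth=0
  del 111.13.0.0/16 (clear depth 16)
  + 111.13.217.0/24 (H0) depth=24
  Q 160.252.163.215: descend 1 ; hops seen [H4] ; pick H4
  + 205.5.30.165/32 (H1) depth=32
  Q 205.5.30.165: descend 11001101000001010001111010100101 ; hops seen [H4,H3,H1] ; pick H1
  + 111.13.217.160/32 (H4) depth=32
  + 111.13.217.0/24 (H0) depth=24
  Q 111.0.0.0: descend 011011110000 ; hops seen [H4,H3] ; pick H3
  + 111.13.0.0/16 (H0) depth=16
  + 205.0.0.0/8 (H0) depth=8
  Q 111.13.217.3: descend 011011110000110111011001 ; hops seen [H4,H3,H0,H0] ; pick H0
  Q 111.13.217.160: descend 01101111000011011101100110100000 ; hops seen [H4,H3,H0,H0,H4] ; pick H4
  + 111.13.0.0/16 (H3) depth=16
  + 111.13.208.0/20 (H1) depth=20
  + 128.0.0.0/1 (H4) depth=1
  + 111.13.217.0/24 (H1) depth=24

== LOOKUPS ==
["H3","H4","H1","H3","H0","H4"]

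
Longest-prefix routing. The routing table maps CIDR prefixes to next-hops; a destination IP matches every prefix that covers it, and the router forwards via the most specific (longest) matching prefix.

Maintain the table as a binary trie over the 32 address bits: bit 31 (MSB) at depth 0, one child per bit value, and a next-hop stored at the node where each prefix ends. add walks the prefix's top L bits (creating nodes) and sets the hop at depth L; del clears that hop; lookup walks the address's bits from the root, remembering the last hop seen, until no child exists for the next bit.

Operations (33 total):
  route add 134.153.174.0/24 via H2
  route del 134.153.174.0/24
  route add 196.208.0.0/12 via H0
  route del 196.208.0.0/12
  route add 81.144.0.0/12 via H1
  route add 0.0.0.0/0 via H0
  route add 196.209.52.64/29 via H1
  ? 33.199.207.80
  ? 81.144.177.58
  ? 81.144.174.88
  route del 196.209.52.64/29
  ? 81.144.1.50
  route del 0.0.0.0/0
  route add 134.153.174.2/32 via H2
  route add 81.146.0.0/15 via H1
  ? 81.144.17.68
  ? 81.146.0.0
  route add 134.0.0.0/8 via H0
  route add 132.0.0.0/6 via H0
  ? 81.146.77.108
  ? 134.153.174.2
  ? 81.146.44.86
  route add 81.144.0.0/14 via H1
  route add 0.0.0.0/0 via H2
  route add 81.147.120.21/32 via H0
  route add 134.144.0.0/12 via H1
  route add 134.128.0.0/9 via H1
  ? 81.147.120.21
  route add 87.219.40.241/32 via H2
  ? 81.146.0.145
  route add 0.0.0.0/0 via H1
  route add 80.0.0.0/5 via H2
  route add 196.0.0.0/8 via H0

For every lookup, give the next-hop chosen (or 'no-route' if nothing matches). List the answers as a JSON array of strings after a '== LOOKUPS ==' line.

Trace:
  add 134.153.174.0/24 -> H2 at depth 24
  - 134.153.174.0/24 clear@24
  add 196.208.0.0/12 -> H0 at depth 12
  - 196.208.0.0/12 clear@12
  add 81.144.0.0/12 -> H1 at depth 12
  add 0.0.0.0/0 -> H0 at depth 0
  add 196.209.52.64/29 -> H1 at depth 29
  lookup 33.199.207.80: bits 0 walk d0:H0→d1:- -> H0
  lookup 81.144.177.58: bits 010100011001 walk d0:H0→d1:-→d2:-→d3:-→d4:-→d5:-→d6:-→d7:-→d8:-→d9:-→d10:-→d11:-→d12:H1 -> H1
  lookup 81.144.174.88: bits 010100011001 walk d0:H0→d1:-→d2:-→d3:-→d4:-→d5:-→d6:-→d7:-→d8:-→d9:-→d10:-→d11:-→d12:H1 -> H1
  - 196.209.52.64/29 clear@29
  lookup 81.144.1.50: bits 010100011001 walk d0:H0→d1:-→d2:-→d3:-→d4:-→d5:-→d6:-→d7:-→d8:-→d9:-→d10:-→d11:-→d12:H1 -> H1
  - 0.0.0.0/0 clear@0
  add 134.153.174.2/32 -> H2 at depth 32
  add 81.146.0.0/15 -> H1 at depth 15
  lookup 81.144.17.68: bits 01010001100100 walk d0:-→d1:-→d2:-→d3:-→d4:-→d5:-→d6:-→d7:-→d8:-→d9:-→d10:-→d11:-→d12:H1→d13:-→d14:- -> H1
  lookup 81.146.0.0: bits 010100011001001 walk d0:-→d1:-→d2:-→d3:-→d4:-→d5:-→d6:-→d7:-→d8:-→d9:-→d10:-→d11:-→d12:H1→d13:-→d14:-→d15:H1 -> H1
  add 134.0.0.0/8 -> H0 at depth 8
  add 132.0.0.0/6 -> H0 at depth 6
  lookup 81.146.77.108: bits 010100011001001 walk d0:-→d1:-→d2:-→d3:-→d4:-→d5:-→d6:-→d7:-→d8:-→d9:-→d10:-→d11:-→d12:H1→d13:-→d14:-→d15:H1 -> H1
  lookup 134.153.174.2: bits 10000110100110011010111000000010 walk d0:-→d1:-→d2:-→d3:-→d4:-→d5:-→d6:H0→d7:-→d8:H0→d9:-→d10:-→d11:-→d12:-→d13:-→d14:-→d15:-→d16:-→d17:-→d18:-→d19:-→d20:-→d21:-→d22:-→d23:-→d24:-→d25:-→d26:-→d27:-→d28:-→d29:-→d30:-→d31:-→d32:H2 -> H2
  lookup 81.146.44.86: bits 010100011001001 walk d0:-→d1:-→d2:-→d3:-→d4:-→d5:-→d6:-→d7:-→d8:-→d9:-→d10:-→d11:-→d12:H1→d13:-→d14:-→d15:H1 -> H1
  add 81.144.0.0/14 -> H1 at depth 14
  add 0.0.0.0/0 -> H2 at depth 0
  add 81.147.120.21/32 -> H0 at depth 32
  add 134.144.0.0/12 -> H1 at depth 12
  add 134.128.0.0/9 -> H1 at depth 9
  lookup 81.147.120.21: bits 01010001100100110111100000010101 walk d0:H2→d1:-→d2:-→d3:-→d4:-→d5:-→d6:-→d7:-→d8:-→d9:-→d10:-→d11:-→d12:H1→d13:-→d14:H1→d15:H1→d16:-→d17:-→d18:-→d19:-→d20:-→d21:-→d22:-→d23:-→d24:-→d25:-→d26:-→d27:-→d28:-→d29:-→d30:-→d31:-→d32:H0 -> H0
  add 87.219.40.241/32 -> H2 at depth 32
  lookup 81.146.0.145: bits 010100011001001 walk d0:H2→d1:-→d2:-→d3:-→d4:-→d5:-→d6:-→d7:-→d8:-→d9:-→d10:-→d11:-→d12:H1→d13:-→d14:H1→d15:H1 -> H1
  add 0.0.0.0/0 -> H1 at depth 0
  add 80.0.0.0/5 -> H2 at depth 5
  add 196.0.0.0/8 -> H0 at depth 8

== LOOKUPS ==
["H0","H1","H1","H1","H1","H1","H1","H2","H1","H0","H1"]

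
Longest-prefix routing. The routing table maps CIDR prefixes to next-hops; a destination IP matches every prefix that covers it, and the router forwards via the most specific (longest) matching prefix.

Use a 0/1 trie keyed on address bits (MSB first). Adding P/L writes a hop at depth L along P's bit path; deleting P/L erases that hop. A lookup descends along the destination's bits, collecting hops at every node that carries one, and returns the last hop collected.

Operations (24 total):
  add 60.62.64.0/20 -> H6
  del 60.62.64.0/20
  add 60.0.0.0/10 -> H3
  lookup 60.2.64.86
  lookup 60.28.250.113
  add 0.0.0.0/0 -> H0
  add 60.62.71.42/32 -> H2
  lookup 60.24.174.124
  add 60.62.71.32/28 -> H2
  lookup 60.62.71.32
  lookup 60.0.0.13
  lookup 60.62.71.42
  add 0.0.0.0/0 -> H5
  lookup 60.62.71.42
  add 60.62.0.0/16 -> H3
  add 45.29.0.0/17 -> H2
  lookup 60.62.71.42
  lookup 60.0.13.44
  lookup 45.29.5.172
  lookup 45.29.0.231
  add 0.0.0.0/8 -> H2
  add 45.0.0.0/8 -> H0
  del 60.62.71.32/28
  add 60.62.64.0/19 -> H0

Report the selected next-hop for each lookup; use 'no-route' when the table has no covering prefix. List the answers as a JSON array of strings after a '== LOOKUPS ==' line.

Apply in order:
  add 60.62.64.0/20 -> H6 at depth 20
  del 60.62.64.0/20 (clear depth 20)
  add 60.0.0.0/10 -> H3 at depth 10
  lookup 60.2.64.86: bits 0011110000 walk d0:-→d1:-→d2:-→d3:-→d4:-→d5:-→d6:-→d7:-→d8:-→d9:-→d10:H3 -> H3
  lookup 60.28.250.113: bits 0011110000 walk d0:-→d1:-→d2:-→d3:-→d4:-→d5:-→d6:-→d7:-→d8:-→d9:-→d10:H3 -> H3
  add 0.0.0.0/0 -> H0 at depth 0
  add 60.62.71.42/32 -> H2 at depth 32
  lookup 60.24.174.124: bits 0011110000 walk d0:H0→d1:-→d2:-→d3:-→d4:-→d5:-→d6:-→d7:-→d8:-→d9:-→d10:H3 -> H3
  add 60.62.71.32/28 -> H2 at depth 28
  lookup 60.62.71.32: bits 0011110000111110010001110010 walk d0:H0→d1:-→d2:-→d3:-→d4:-→d5:-→d6:-→d7:-→d8:-→d9:-→d10:H3→d11:-→d12:-→d13:-→d14:-→d15:-→d16:-→d17:-→d18:-→d19:-→d20:-→d21:-→d22:-→d23:-→d24:-→d25:-→d26:-→d27:-→d28:H2 -> H2
  lookup 60.0.0.13: bits 0011110000 walk d0:H0→d1:-→d2:-→d3:-→d4:-→d5:-→d6:-→d7:-→d8:-→d9:-→d10:H3 -> H3
  lookup 60.62.71.42: bits 00111100001111100100011100101010 walk d0:H0→d1:-→d2:-→d3:-→d4:-→d5:-→d6:-→d7:-→d8:-→d9:-→d10:H3→d11:-→d12:-→d13:-→d14:-→d15:-→d16:-→d17:-→d18:-→d19:-→d20:-→d21:-→d22:-→d23:-→d24:-→d25:-→d26:-→d27:-→d28:H2→d29:-→d30:-→d31:-→d32:H2 -> H2
  add 0.0.0.0/0 -> H5 at depth 0
  lookup 60.62.71.42: bits 00111100001111100100011100101010 walk d0:H5→d1:-→d2:-→d3:-→d4:-→d5:-→d6:-→d7:-→d8:-→d9:-→d10:H3→d11:-→d12:-→d13:-→d14:-→d15:-→d16:-→d17:-→d18:-→d19:-→d20:-→d21:-→d22:-→d23:-→d24:-→d25:-→d26:-→d27:-→d28:H2→d29:-→d30:-→d31:-→d32:H2 -> H2
  add 60.62.0.0/16 -> H3 at depth 16
  add 45.29.0.0/17 -> H2 at depth 17
  lookup 60.62.71.42: bits 00111100001111100100011100101010 walk d0:H5→d1:-→d2:-→d3:-→d4:-→d5:-→d6:-→d7:-→d8:-→d9:-→d10:H3→d11:-→d12:-→d13:-→d14:-→d15:-→d16:H3→d17:-→d18:-→d19:-→d20:-→d21:-→d22:-→d23:-→d24:-→d25:-→d26:-→d27:-→d28:H2→d29:-→d30:-→d31:-→d32:H2 -> H2
  lookup 60.0.13.44: bits 0011110000 walk d0:H5→d1:-→d2:-→d3:-→d4:-→d5:-→d6:-→d7:-→d8:-→d9:-→d10:H3 -> H3
  lookup 45.29.5.172: bits 00101101000111010 walk d0:H5→d1:-→d2:-→d3:-→d4:-→d5:-→d6:-→d7:-→d8:-→d9:-→d10:-→d11:-→d12:-→d13:-→d14:-→d15:-→d16:-→d17:H2 -> H2
  lookup 45.29.0.231: bits 00101101000111010 walk d0:H5→d1:-→d2:-→d3:-→d4:-→d5:-→d6:-→d7:-→d8:-→d9:-→d10:-→d11:-→d12:-→d13:-→d14:-→d15:-→d16:-→d17:H2 -> H2
  add 0.0.0.0/8 -> H2 at depth 8
  add 45.0.0.0/8 -> H0 at depth 8
  del 60.62.71.32/28 (clear depth 28)
  add 60.62.64.0/19 -> H0 at depth 19

== LOOKUPS ==
["H3","H3","H3","H2","H3","H2","H2","H2","H3","H2","H2"]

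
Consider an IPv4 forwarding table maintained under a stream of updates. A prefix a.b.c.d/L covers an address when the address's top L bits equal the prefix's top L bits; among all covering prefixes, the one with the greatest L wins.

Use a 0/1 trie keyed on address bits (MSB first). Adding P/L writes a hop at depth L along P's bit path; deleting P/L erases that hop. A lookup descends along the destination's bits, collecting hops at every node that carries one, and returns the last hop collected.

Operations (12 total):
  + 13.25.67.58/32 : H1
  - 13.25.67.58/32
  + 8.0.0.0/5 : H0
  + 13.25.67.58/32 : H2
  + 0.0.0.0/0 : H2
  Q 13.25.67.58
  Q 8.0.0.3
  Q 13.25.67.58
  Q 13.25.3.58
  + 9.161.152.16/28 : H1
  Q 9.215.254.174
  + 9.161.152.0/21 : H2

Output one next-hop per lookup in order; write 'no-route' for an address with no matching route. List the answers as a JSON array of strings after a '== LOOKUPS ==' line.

Apply in order:
  + 13.25.67.58/32 (H1) depth=32
  del 13.25.67.58/32 (clear depth 32)
  + 8.0.0.0/5 (H0) depth=5
  + 13.25.67.58/32 (H2) depth=32
  + 0.0.0.0/0 (H2) depth=0
  lookup 13.25.67.58: bits 00001101000110010100001100111010 walk d0:H2→d1:-→d2:-→d3:-→d4:-→d5:H0→d6:-→d7:-→d8:-→d9:-→d10:-→d11:-→d12:-→d13:-→d14:-→d15:-→d16:-→d17:-→d18:-→d19:-→d20:-→d21:-→d22:-→d23:-→d24:-→d25:-→d26:-→d27:-→d28:-→d29:-→d30:-→d31:-→d32:H2 -> H2
  lookup 8.0.0.3: bits 00001 walk d0:H2→d1:-→d2:-→d3:-→d4:-→d5:H0 -> H0
  lookup 13.25.67.58: bits 00001101000110010100001100111010 walk d0:H2→d1:-→d2:-→d3:-→d4:-→d5:H0→d6:-→d7:-→d8:-→d9:-→d10:-→d11:-→d12:-→d13:-→d14:-→d15:-→d16:-→d17:-→d18:-→d19:-→d20:-→d21:-→d22:-→d23:-→d24:-→d25:-→d26:-→d27:-→d28:-→d29:-→d30:-→d31:-→d32:H2 -> H2
  lookup 13.25.3.58: bits 00001101000110010 walk d0:H2→d1:-→d2:-→d3:-→d4:-→d5:H0→d6:-→d7:-→d8:-→d9:-→d10:-→d11:-→d12:-→d13:-→d14:-→d15:-→d16:-→d17:- -> H0
  + 9.161.152.16/28 (H1) depth=28
  lookup 9.215.254.174: bits 000010011 walk d0:H2→d1:-→d2:-→d3:-→d4:-→d5:H0→d6:-→d7:-→d8:-→d9:- -> H0
  + 9.161.152.0/21 (H2) depth=21

== LOOKUPS ==
["H2","H0","H2","H0","H0"]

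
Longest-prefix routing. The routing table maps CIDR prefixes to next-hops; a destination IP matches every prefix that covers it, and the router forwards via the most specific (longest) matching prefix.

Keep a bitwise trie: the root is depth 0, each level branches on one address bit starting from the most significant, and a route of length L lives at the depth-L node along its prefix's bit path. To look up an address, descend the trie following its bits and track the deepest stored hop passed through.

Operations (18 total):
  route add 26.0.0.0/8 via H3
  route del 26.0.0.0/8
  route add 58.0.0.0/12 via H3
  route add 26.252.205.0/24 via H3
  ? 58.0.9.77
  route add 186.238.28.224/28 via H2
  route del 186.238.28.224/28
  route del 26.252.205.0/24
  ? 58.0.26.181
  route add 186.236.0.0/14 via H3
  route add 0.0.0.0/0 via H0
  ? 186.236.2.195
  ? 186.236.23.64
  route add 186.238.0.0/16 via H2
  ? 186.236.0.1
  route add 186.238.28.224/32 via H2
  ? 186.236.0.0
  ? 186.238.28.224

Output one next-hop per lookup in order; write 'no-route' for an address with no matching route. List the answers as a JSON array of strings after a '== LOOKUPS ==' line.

Apply in order:
  add 26.0.0.0/8 -> H3 at depth 8
  del 26.0.0.0/8 (clear depth 8)
  add 58.0.0.0/12 -> H3 at depth 12
  add 26.252.205.0/24 -> H3 at depth 24
  Q 58.0.9.77: descend 001110100000 ; hops seen [H3] ; pick H3
  add 186.238.28.224/28 -> H2 at depth 28
  del 186.238.28.224/28 (clear depth 28)
  del 26.252.205.0/24 (clear depth 24)
  Q 58.0.26.181: descend 001110100000 ; hops seen [H3] ; pick H3
  add 186.236.0.0/14 -> H3 at depth 14
  add 0.0.0.0/0 -> H0 at depth 0
  Q 186.236.2.195: descend 10111010111011 ; hops seen [H0,H3] ; pick H3
  Q 186.236.23.64: descend 10111010111011 ; hops seen [H0,H3] ; pick H3
  add 186.238.0.0/16 -> H2 at depth 16
  Q 186.236.0.1: descend 10111010111011 ; hops seen [H0,H3] ; pick H3
  add 186.238.28.224/32 -> H2 at depth 32
  Q 186.236.0.0: descend 10111010111011 ; hops seen [H0,H3] ; pick H3
  Q 186.238.28.224: descend 10111010111011100001110011100000 ; hops seen [H0,H3,H2,H2] ; pick H2

== LOOKUPS ==
["H3","H3","H3","H3","H3","H3","H2"]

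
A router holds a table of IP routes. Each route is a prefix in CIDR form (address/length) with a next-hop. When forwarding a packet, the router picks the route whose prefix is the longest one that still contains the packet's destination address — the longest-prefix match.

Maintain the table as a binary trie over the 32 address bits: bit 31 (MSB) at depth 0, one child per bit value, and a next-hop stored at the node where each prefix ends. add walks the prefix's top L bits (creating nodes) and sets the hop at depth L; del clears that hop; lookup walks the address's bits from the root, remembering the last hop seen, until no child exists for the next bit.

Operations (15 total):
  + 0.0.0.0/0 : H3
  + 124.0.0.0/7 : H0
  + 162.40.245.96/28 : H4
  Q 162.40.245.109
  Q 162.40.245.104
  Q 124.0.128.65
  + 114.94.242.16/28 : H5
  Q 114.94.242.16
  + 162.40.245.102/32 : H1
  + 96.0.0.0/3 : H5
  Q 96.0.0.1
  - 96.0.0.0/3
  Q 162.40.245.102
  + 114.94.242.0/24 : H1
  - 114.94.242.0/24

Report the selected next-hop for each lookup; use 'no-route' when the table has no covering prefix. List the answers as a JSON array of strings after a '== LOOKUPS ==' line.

Apply in order:
  + 0.0.0.0/0 (H3) depth=0
  + 124.0.0.0/7 (H0) depth=7
  + 162.40.245.96/28 (H4) depth=28
  ? 162.40.245.109  path d0:H3→d1:-→d2:-→d3:-→d4:-→d5:-→d6:-→d7:-→d8:-→d9:-→d10:-→d11:-→d12:-→d13:-→d14:-→d15:-→d16:-→d17:-→d18:-→d19:-→d20:-→d21:-→d22:-→d23:-→d24:-→d25:-→d26:-→d27:-→d28:H4  best=H4
  ? 162.40.245.104  path d0:H3→d1:-→d2:-→d3:-→d4:-→d5:-→d6:-→d7:-→d8:-→d9:-→d10:-→d11:-→d12:-→d13:-→d14:-→d15:-→d16:-→d17:-→d18:-→d19:-→d20:-→d21:-→d22:-→d23:-→d24:-→d25:-→d26:-→d27:-→d28:H4  best=H4
  ? 124.0.128.65  path d0:H3→d1:-→d2:-→d3:-→d4:-→d5:-→d6:-→d7:H0  best=H0
  + 114.94.242.16/28 (H5) depth=28
  ? 114.94.242.16  path d0:H3→d1:-→d2:-→d3:-→d4:-→d5:-→d6:-→d7:-→d8:-→d9:-→d10:-→d11:-→d12:-→d13:-→d14:-→d15:-→d16:-→d17:-→d18:-→d19:-→d20:-→d21:-→d22:-→d23:-→d24:-→d25:-→d26:-→d27:-→d28:H5  best=H5
  + 162.40.245.102/32 (H1) depth=32
  + 96.0.0.0/3 (H5) depth=3
  ? 96.0.0.1  path d0:H3→d1:-→d2:-→d3:H5  best=H5
  - 96.0.0.0/3 clear@3
  ? 162.40.245.102  path d0:H3→d1:-→d2:-→d3:-→d4:-→d5:-→d6:-→d7:-→d8:-→d9:-→d10:-→d11:-→d12:-→d13:-→d14:-→d15:-→d16:-→d17:-→d18:-→d19:-→d20:-→d21:-→d22:-→d23:-→d24:-→d25:-→d26:-→d27:-→d28:H4→d29:-→d30:-→d31:-→d32:H1  best=H1
  + 114.94.242.0/24 (H1) depth=24
  - 114.94.242.0/24 clear@24

== LOOKUPS ==
["H4","H4","H0","H5","H5","H1"]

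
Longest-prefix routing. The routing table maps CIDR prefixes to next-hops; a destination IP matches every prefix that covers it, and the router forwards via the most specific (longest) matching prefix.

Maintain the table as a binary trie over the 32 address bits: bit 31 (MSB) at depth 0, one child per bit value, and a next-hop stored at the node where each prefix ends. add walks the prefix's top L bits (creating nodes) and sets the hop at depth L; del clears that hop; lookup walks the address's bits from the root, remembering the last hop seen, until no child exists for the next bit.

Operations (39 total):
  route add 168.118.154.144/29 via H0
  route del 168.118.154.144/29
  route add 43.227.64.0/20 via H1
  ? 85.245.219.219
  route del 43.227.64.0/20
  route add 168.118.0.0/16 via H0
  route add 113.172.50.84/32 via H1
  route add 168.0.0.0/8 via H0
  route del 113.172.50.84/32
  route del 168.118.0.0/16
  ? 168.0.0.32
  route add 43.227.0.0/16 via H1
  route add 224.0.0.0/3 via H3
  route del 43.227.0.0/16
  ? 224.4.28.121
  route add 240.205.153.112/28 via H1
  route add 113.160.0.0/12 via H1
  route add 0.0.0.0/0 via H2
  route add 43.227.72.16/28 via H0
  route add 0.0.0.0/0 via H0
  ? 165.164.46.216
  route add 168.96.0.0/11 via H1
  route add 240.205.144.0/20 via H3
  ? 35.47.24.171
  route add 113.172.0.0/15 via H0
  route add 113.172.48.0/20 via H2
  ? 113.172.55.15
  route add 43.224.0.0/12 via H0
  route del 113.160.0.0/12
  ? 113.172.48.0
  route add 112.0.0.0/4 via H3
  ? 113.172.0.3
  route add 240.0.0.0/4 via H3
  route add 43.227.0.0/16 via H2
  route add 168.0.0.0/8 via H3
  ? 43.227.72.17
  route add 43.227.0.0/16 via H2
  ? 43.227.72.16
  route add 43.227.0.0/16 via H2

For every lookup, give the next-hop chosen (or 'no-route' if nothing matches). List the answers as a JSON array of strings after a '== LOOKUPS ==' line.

Apply in order:
  + 168.118.154.144/29 (H0) depth=29
  del 168.118.154.144/29 (clear depth 29)
  + 43.227.64.0/20 (H1) depth=20
  Q 85.245.219.219: descend 0 ; hops seen [∅] ; pick no-route
  del 43.227.64.0/20 (clear depth 20)
  + 168.118.0.0/16 (H0) depth=16
  + 113.172.50.84/32 (H1) depth=32
  + 168.0.0.0/8 (H0) depth=8
  del 113.172.50.84/32 (clear depth 32)
  del 168.118.0.0/16 (clear depth 16)
  Q 168.0.0.32: descend 101010000 ; hops seen [H0] ; pick H0
  + 43.227.0.0/16 (H1) depth=16
  + 224.0.0.0/3 (H3) depth=3
  del 43.227.0.0/16 (clear depth 16)
  Q 224.4.28.121: descend 111 ; hops seen [H3] ; pick H3
  + 240.205.153.112/28 (H1) depth=28
  + 113.160.0.0/12 (H1) depth=12
  + 0.0.0.0/0 (H2) depth=0
  + 43.227.72.16/28 (H0) depth=28
  + 0.0.0.0/0 (H0) depth=0
  Q 165.164.46.216: descend 1010 ; hops seen [H0] ; pick H0
  + 168.96.0.0/11 (H1) depth=11
  + 240.205.144.0/20 (H3) depth=20
  Q 35.47.24.171: descend 0010 ; hops seen [H0] ; pick H0
  + 113.172.0.0/15 (H0) depth=15
  + 113.172.48.0/20 (H2) depth=20
  Q 113.172.55.15: descend 011100011010110000110 ; hops seen [H0,H1,H0,H2] ; pick H2
  + 43.224.0.0/12 (H0) depth=12
  del 113.160.0.0/12 (clear depth 12)
  Q 113.172.48.0: descend 0111000110101100001100 ; hops seen [H0,H0,H2] ; pick H2
  + 112.0.0.0/4 (H3) depth=4
  Q 113.172.0.3: descend 011100011010110000 ; hops seen [H0,H3,H0] ; pick H0
  + 240.0.0.0/4 (H3) depth=4
  + 43.227.0.0/16 (H2) depth=16
  + 168.0.0.0/8 (H3) depth=8
  Q 43.227.72.17: descend 0010101111100011010010000001 ; hops seen [H0,H0,H2,H0] ; pick H0
  + 43.227.0.0/16 (H2) depth=16
  Q 43.227.72.16: descend 0010101111100011010010000001 ; hops seen [H0,H0,H2,H0] ; pick H0
  + 43.227.0.0/16 (H2) depth=16

== LOOKUPS ==
["no-route","H0","H3","H0","H0","H2","H2","H0","H0","H0"]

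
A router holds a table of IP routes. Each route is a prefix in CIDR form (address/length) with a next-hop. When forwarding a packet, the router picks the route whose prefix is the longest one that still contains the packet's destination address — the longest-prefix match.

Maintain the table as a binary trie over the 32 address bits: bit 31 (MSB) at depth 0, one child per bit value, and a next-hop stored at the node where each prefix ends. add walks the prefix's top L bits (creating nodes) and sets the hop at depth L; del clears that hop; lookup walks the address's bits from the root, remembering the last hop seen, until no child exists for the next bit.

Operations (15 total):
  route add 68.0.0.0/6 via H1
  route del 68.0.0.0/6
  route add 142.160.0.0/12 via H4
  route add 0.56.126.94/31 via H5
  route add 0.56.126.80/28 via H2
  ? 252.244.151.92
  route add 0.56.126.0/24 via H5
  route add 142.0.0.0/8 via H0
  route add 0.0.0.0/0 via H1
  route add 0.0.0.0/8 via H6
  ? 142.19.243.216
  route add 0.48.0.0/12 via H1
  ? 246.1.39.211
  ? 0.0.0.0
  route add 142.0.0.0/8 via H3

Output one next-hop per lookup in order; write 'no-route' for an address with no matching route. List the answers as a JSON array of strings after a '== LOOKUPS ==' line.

Trace:
  + 68.0.0.0/6 (H1) depth=6
  - 68.0.0.0/6 clear@6
  + 142.160.0.0/12 (H4) depth=12
  + 0.56.126.94/31 (H5) depth=31
  + 0.56.126.80/28 (H2) depth=28
  Q 252.244.151.92: descend 1 ; hops seen [∅] ; pick no-route
  + 0.56.126.0/24 (H5) depth=24
  + 142.0.0.0/8 (H0) depth=8
  + 0.0.0.0/0 (H1) depth=0
  + 0.0.0.0/8 (H6) depth=8
  Q 142.19.243.216: descend 10001110 ; hops seen [H1,H0] ; pick H0
  + 0.48.0.0/12 (H1) depth=12
  Q 246.1.39.211: descend 1 ; hops seen [H1] ; pick H1
  Q 0.0.0.0: descend 0000000000 ; hops seen [H1,H6] ; pick H6
  + 142.0.0.0/8 (H3) depth=8

== LOOKUPS ==
["no-route","H0","H1","H6"]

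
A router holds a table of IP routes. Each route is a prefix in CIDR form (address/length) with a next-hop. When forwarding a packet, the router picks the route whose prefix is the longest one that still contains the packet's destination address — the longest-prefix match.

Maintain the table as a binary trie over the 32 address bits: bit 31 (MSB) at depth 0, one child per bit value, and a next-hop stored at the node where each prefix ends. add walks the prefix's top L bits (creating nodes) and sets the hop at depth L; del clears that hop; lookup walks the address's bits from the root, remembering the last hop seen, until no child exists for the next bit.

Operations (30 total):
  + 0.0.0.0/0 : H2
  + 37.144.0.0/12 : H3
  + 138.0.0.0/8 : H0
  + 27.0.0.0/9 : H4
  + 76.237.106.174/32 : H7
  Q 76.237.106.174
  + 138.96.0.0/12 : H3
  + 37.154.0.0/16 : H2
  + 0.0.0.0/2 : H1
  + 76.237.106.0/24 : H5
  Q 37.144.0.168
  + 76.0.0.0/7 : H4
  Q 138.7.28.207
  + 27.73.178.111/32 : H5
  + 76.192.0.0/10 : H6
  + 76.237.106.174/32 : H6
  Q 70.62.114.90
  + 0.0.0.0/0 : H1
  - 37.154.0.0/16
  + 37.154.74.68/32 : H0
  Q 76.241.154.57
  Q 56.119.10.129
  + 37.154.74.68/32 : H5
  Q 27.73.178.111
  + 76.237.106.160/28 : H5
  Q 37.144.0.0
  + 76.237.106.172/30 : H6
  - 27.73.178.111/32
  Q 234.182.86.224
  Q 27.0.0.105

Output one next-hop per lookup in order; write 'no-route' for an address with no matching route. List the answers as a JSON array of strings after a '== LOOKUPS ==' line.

Process each operation:
  add 0.0.0.0/0 -> H2 at depth 0
  add 37.144.0.0/12 -> H3 at depth 12
  add 138.0.0.0/8 -> H0 at depth 8
  add 27.0.0.0/9 -> H4 at depth 9
  add 76.237.106.174/32 -> H7 at depth 32
  lookup 76.237.106.174: bits 01001100111011010110101010101110 walk d0:H2→d1:-→d2:-→d3:-→d4:-→d5:-→d6:-→d7:-→d8:-→d9:-→d10:-→d11:-→d12:-→d13:-→d14:-→d15:-→d16:-→d17:-→d18:-→d19:-→d20:-→d21:-→d22:-→d23:-→d24:-→d25:-→d26:-→d27:-→d28:-→d29:-→d30:-→d31:-→d32:H7 -> H7
  add 138.96.0.0/12 -> H3 at depth 12
  add 37.154.0.0/16 -> H2 at depth 16
  add 0.0.0.0/2 -> H1 at depth 2
  add 76.237.106.0/24 -> H5 at depth 24
  lookup 37.144.0.168: bits 001001011001 walk d0:H2→d1:-→d2:H1→d3:-→d4:-→d5:-→d6:-→d7:-→d8:-→d9:-→d10:-→d11:-→d12:H3 -> H3
  add 76.0.0.0/7 -> H4 at depth 7
  lookup 138.7.28.207: bits 100010100 walk d0:H2→d1:-→d2:-→d3:-→d4:-→d5:-→d6:-→d7:-→d8:H0→d9:- -> H0
  add 27.73.178.111/32 -> H5 at depth 32
  add 76.192.0.0/10 -> H6 at depth 10
  add 76.237.106.174/32 -> H6 at depth 32
  lookup 70.62.114.90: bits 0100 walk d0:H2→d1:-→d2:-→d3:-→d4:- -> H2
  add 0.0.0.0/0 -> H1 at depth 0
  - 37.154.0.0/16 clear@16
  add 37.154.74.68/32 -> H0 at depth 32
  lookup 76.241.154.57: bits 01001100111 walk d0:H1→d1:-→d2:-→d3:-→d4:-→d5:-→d6:-→d7:H4→d8:-→d9:-→d10:H6→d11:- -> H6
  lookup 56.119.10.129: bits 001 walk d0:H1→d1:-→d2:H1→d3:- -> H1
  add 37.154.74.68/32 -> H5 at depth 32
  lookup 27.73.178.111: bits 00011011010010011011001001101111 walk d0:H1→d1:-→d2:H1→d3:-→d4:-→d5:-→d6:-→d7:-→d8:-→d9:H4→d10:-→d11:-→d12:-→d13:-→d14:-→d15:-→d16:-→d17:-→d18:-→d19:-→d20:-→d21:-→d22:-→d23:-→d24:-→d25:-→d26:-→d27:-→d28:-→d29:-→d30:-→d31:-→d32:H5 -> H5
  add 76.237.106.160/28 -> H5 at depth 28
  lookup 37.144.0.0: bits 001001011001 walk d0:H1→d1:-→d2:H1→d3:-→d4:-→d5:-→d6:-→d7:-→d8:-→d9:-→d10:-→d11:-→d12:H3 -> H3
  add 76.237.106.172/30 -> H6 at depth 30
  - 27.73.178.111/32 clear@32
  lookup 234.182.86.224: bits 1 walk d0:H1→d1:- -> H1
  lookup 27.0.0.105: bits 000110110 walk d0:H1→d1:-→d2:H1→d3:-→d4:-→d5:-→d6:-→d7:-→d8:-→d9:H4 -> H4

== LOOKUPS ==
["H7","H3","H0","H2","H6","H1","H5","H3","H1","H4"]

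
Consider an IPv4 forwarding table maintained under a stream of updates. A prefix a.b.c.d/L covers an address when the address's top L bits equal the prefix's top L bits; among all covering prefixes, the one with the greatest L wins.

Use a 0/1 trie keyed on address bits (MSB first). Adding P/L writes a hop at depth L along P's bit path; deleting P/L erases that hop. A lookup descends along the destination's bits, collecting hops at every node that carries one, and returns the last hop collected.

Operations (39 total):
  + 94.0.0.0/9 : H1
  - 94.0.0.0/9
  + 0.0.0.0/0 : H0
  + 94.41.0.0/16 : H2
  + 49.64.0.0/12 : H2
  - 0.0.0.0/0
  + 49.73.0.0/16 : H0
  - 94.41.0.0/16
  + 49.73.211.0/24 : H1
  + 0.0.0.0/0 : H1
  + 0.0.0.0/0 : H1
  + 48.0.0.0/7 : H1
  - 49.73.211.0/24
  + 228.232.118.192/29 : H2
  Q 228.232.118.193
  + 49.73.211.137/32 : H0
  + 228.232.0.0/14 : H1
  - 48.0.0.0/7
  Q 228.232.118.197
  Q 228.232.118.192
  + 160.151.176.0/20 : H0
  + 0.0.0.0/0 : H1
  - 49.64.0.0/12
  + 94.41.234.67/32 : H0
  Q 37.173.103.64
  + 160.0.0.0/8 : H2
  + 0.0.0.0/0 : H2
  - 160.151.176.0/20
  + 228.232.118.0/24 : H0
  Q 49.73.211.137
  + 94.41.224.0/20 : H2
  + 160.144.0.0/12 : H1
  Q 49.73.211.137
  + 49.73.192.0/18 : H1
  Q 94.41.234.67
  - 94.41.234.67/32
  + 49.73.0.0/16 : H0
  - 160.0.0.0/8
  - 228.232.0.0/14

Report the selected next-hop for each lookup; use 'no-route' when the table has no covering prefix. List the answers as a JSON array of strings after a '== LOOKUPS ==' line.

Apply in order:
  add 94.0.0.0/9 -> H1 at depth 9
  del 94.0.0.0/9 (clear depth 9)
  add 0.0.0.0/0 -> H0 at depth 0
  add 94.41.0.0/16 -> H2 at depth 16
  add 49.64.0.0/12 -> H2 at depth 12
  del 0.0.0.0/0 (clear depth 0)
  add 49.73.0.0/16 -> H0 at depth 16
  del 94.41.0.0/16 (clear depth 16)
  add 49.73.211.0/24 -> H1 at depth 24
  add 0.0.0.0/0 -> H1 at depth 0
  add 0.0.0.0/0 -> H1 at depth 0
  add 48.0.0.0/7 -> H1 at depth 7
  del 49.73.211.0/24 (clear depth 24)
  add 228.232.118.192/29 -> H2 at depth 29
  Q 228.232.118.193: descend 11100100111010000111011011000 ; hops seen [H1,H2] ; pick H2
  add 49.73.211.137/32 -> H0 at depth 32
  add 228.232.0.0/14 -> H1 at depth 14
  del 48.0.0.0/7 (clear depth 7)
  Q 228.232.118.197: descend 11100100111010000111011011000 ; hops seen [H1,H1,H2] ; pick H2
  Q 228.232.118.192: descend 11100100111010000111011011000 ; hops seen [H1,H1,H2] ; pick H2
  add 160.151.176.0/20 -> H0 at depth 20
  add 0.0.0.0/0 -> H1 at depth 0
  del 49.64.0.0/12 (clear depth 12)
  add 94.41.234.67/32 -> H0 at depth 32
  Q 37.173.103.64: descend 001 ; hops seen [H1] ; pick H1
  add 160.0.0.0/8 -> H2 at depth 8
  add 0.0.0.0/0 -> H2 at depth 0
  del 160.151.176.0/20 (clear depth 20)
  add 228.232.118.0/24 -> H0 at depth 24
  Q 49.73.211.137: descend 00110001010010011101001110001001 ; hops seen [H2,H0,H0] ; pick H0
  add 94.41.224.0/20 -> H2 at depth 20
  add 160.144.0.0/12 -> H1 at depth 12
  Q 49.73.211.137: descend 00110001010010011101001110001001 ; hops seen [H2,H0,H0] ; pick H0
  add 49.73.192.0/18 -> H1 at depth 18
  Q 94.41.234.67: descend 01011110001010011110101001000011 ; hops seen [H2,H2,H0] ; pick H0
  del 94.41.234.67/32 (clear depth 32)
  add 49.73.0.0/16 -> H0 at depth 16
  del 160.0.0.0/8 (clear depth 8)
  del 228.232.0.0/14 (clear depth 14)

== LOOKUPS ==
["H2","H2","H2","H1","H0","H0","H0"]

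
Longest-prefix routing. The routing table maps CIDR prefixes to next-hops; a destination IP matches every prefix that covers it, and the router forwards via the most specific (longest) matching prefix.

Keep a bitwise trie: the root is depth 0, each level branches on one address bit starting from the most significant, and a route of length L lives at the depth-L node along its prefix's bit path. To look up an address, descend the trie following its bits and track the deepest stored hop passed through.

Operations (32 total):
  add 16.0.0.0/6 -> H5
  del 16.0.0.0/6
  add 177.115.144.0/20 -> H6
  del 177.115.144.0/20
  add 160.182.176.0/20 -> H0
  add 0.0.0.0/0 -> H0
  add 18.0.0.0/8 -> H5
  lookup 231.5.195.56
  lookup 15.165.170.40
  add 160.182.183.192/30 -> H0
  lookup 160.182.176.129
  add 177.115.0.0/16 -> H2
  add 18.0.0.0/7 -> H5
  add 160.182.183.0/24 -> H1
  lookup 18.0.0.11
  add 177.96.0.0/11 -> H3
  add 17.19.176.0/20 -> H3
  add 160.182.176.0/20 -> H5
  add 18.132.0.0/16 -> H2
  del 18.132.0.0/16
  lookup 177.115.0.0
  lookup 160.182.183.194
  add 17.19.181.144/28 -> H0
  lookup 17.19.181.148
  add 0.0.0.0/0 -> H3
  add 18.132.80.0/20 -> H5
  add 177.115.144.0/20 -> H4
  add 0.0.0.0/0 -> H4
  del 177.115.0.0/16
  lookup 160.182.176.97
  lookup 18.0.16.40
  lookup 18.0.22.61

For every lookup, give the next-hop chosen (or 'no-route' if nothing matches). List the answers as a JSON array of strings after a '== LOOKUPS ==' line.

Process each operation:
  add 16.0.0.0/6 -> H5 at depth 6
  del 16.0.0.0/6 (clear depth 6)
  add 177.115.144.0/20 -> H6 at depth 20
  del 177.115.144.0/20 (clear depth 20)
  add 160.182.176.0/20 -> H0 at depth 20
  add 0.0.0.0/0 -> H0 at depth 0
  add 18.0.0.0/8 -> H5 at depth 8
  ? 231.5.195.56  path d0:H0→d1:-  best=H0
  ? 15.165.170.40  path d0:H0→d1:-→d2:-→d3:-  best=H0
  add 160.182.183.192/30 -> H0 at depth 30
  ? 160.182.176.129  path d0:H0→d1:-→d2:-→d3:-→d4:-→d5:-→d6:-→d7:-→d8:-→d9:-→d10:-→d11:-→d12:-→d13:-→d14:-→d15:-→d16:-→d17:-→d18:-→d19:-→d20:H0→d21:-  best=H0
  add 177.115.0.0/16 -> H2 at depth 16
  add 18.0.0.0/7 -> H5 at depth 7
  add 160.182.183.0/24 -> H1 at depth 24
  ? 18.0.0.11  path d0:H0→d1:-→d2:-→d3:-→d4:-→d5:-→d6:-→d7:H5→d8:H5  best=H5
  add 177.96.0.0/11 -> H3 at depth 11
  add 17.19.176.0/20 -> H3 at depth 20
  add 160.182.176.0/20 -> H5 at depth 20
  add 18.132.0.0/16 -> H2 at depth 16
  del 18.132.0.0/16 (clear depth 16)
  ? 177.115.0.0  path d0:H0→d1:-→d2:-→d3:-→d4:-→d5:-→d6:-→d7:-→d8:-→d9:-→d10:-→d11:H3→d12:-→d13:-→d14:-→d15:-→d16:H2  best=H2
  ? 160.182.183.194  path d0:H0→d1:-→d2:-→d3:-→d4:-→d5:-→d6:-→d7:-→d8:-→d9:-→d10:-→d11:-→d12:-→d13:-→d14:-→d15:-→d16:-→d17:-→d18:-→d19:-→d20:H5→d21:-→d22:-→d23:-→d24:H1→d25:-→d26:-→d27:-→d28:-→d29:-→d30:H0  best=H0
  add 17.19.181.144/28 -> H0 at depth 28
  ? 17.19.181.148  path d0:H0→d1:-→d2:-→d3:-→d4:-→d5:-→d6:-→d7:-→d8:-→d9:-→d10:-→d11:-→d12:-→d13:-→d14:-→d15:-→d16:-→d17:-→d18:-→d19:-→d20:H3→d21:-→d22:-→d23:-→d24:-→d25:-→d26:-→d27:-→d28:H0  best=H0
  add 0.0.0.0/0 -> H3 at depth 0
  add 18.132.80.0/20 -> H5 at depth 20
  add 177.115.144.0/20 -> H4 at depth 20
  add 0.0.0.0/0 -> H4 at depth 0
  del 177.115.0.0/16 (clear depth 16)
  ? 160.182.176.97  path d0:H4→d1:-→d2:-→d3:-→d4:-→d5:-→d6:-→d7:-→d8:-→d9:-→d10:-→d11:-→d12:-→d13:-→d14:-→d15:-→d16:-→d17:-→d18:-→d19:-→d20:H5→d21:-  best=H5
  ? 18.0.16.40  path d0:H4→d1:-→d2:-→d3:-→d4:-→d5:-→d6:-→d7:H5→d8:H5  best=H5
  ? 18.0.22.61  path d0:H4→d1:-→d2:-→d3:-→d4:-→d5:-→d6:-→d7:H5→d8:H5  best=H5

== LOOKUPS ==
["H0","H0","H0","H5","H2","H0","H0","H5","H5","H5"]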